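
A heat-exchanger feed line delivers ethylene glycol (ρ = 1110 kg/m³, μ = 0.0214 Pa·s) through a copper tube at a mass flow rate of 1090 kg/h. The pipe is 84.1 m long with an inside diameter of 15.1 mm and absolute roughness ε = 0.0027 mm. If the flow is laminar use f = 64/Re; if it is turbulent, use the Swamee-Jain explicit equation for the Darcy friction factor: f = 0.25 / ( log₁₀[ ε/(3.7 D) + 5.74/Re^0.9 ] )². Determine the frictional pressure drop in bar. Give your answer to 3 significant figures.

ΔP ≈ 3.85 bar

ṁ = 1090 kg/h = 1090/3600 = 0.3028 kg/s.
A = πD²/4 = π(0.0151)²/4 = 0.0001791 m²; mean velocity V = ṁ/(ρA) = 0.3028/(1110 · 0.0001791) = 1.523 m/s.
Reynolds number Re = ρVD/μ = 1110 · 1.523 · 0.0151 / 0.0214 = 1193.
Re < 2300 → laminar flow, so f = 64/Re = 64/1193 = 0.05365 (the turbulent correlation is not needed).
Darcy-Weisbach: ΔP = f(L/D)(ρV²/2) = 0.05365·(84.1/0.0151)·(1110·1.523²/2) = 0.05365·5570·1288 = 3.847e+05 Pa.
ΔP = 3.847e+05 Pa = 3.85 bar.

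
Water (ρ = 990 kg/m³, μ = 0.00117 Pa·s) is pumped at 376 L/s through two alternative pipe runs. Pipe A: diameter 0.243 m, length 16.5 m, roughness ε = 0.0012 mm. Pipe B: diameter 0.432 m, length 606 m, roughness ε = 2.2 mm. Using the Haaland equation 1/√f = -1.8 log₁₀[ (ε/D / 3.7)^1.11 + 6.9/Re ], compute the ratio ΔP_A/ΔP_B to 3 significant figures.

Pipe A: V = Q/A = 0.376/0.04638 = 8.107 m/s; Re = 1.667e+06; ε/D = 4.94e-06; Haaland → f = 0.01077; ΔP_A = f(L/D)(ρV²/2) = 2.38e+04 Pa.
Pipe B: V = Q/A = 0.376/0.1466 = 2.565 m/s; Re = 9.377e+05; ε/D = 0.00509; Haaland → f = 0.03069; ΔP_B = f(L/D)(ρV²/2) = 1.402e+05 Pa.
ΔP_A/ΔP_B = 2.38e+04/1.402e+05 = 0.170.

ΔP_A/ΔP_B ≈ 0.170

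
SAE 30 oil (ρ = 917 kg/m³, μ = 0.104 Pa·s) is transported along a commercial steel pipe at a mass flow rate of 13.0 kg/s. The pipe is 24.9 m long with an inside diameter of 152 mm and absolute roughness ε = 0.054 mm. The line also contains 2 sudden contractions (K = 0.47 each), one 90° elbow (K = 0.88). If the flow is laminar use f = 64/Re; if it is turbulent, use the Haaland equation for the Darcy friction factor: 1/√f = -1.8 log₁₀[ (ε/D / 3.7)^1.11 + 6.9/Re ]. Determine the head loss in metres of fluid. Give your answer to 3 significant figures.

A = πD²/4 = π(0.152)²/4 = 0.01815 m²; mean velocity V = ṁ/(ρA) = 13/(917 · 0.01815) = 0.7813 m/s.
Reynolds number Re = ρVD/μ = 917 · 0.7813 · 0.152 / 0.104 = 1047.
Re < 2300 → laminar flow, so f = 64/Re = 64/1047 = 0.06112 (the turbulent correlation is not needed).
Total minor-loss coefficient ΣK = 2·0.47 + 1·0.88 = 1.82.
ΔP = [f·L/D + ΣK]·(ρV²/2) = [0.06112·24.9/0.152 + 1.82]·(917·0.7813²/2) = [10.01 + 1.82]·279.9 = 3311 Pa.
Head loss h_f = ΔP/(ρg) = 3311/(917·9.81) = 0.368 m.

h_f ≈ 0.368 m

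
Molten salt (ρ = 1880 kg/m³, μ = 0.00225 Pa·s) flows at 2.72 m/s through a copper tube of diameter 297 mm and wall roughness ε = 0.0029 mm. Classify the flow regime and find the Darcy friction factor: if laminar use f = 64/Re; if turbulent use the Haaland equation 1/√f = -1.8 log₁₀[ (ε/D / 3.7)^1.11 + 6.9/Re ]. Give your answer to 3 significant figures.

Re = ρVD/μ = 1880·2.72·0.297/0.00225 = 6.75e+05.
Re > 4000 → turbulent. ε/D = 2.9e-06/0.297 = 9.76e-06; Haaland: 1/√f = -1.8 log₁₀[6.42e-07 + 1.02e-05] = 8.935, so f = 0.01253.

f ≈ 0.0125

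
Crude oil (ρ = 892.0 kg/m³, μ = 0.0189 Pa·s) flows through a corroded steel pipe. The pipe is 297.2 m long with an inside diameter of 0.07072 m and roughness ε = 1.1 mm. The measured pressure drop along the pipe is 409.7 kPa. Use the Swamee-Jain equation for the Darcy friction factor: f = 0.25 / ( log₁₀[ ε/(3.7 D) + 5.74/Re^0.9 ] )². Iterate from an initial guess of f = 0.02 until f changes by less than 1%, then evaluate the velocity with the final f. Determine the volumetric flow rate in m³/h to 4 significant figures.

Q ≈ 29.17 m³/h

Rearranging Darcy-Weisbach: V = √(2·ΔP·D/(f·L·ρ)). With ε/D = 0.0011/0.07072 = 0.0156, iterate starting from f = 0.02:
  f = 0.02 → V = √(2·4.097e+05·0.07072/(0.02·297.2·892)) = 3.306 m/s; Re = ρVD/μ = 1.103e+04; f → 0.04904
  f = 0.04904 → V = 2.111 m/s; Re = 7046; f → 0.05123
  f = 0.05123 → V = 2.066 m/s; Re = 6894; f → 0.05136
Converged (Δf/f < 1%). With the final f = 0.05136: V = √(2·4.097e+05·0.07072/(0.05136·297.2·892)) = 2.063 m/s.
Q = V·A = 2.063·(π/4·0.07072²) = 0.008104 m³/s = 29.17 m³/h.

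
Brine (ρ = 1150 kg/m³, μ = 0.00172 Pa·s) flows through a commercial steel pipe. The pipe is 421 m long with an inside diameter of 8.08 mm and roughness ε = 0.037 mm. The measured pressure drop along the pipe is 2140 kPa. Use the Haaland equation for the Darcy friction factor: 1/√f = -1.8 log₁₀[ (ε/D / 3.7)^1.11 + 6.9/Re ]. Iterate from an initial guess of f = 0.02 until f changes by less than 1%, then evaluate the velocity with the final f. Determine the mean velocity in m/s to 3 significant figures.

V ≈ 1.35 m/s

Rearranging Darcy-Weisbach: V = √(2·ΔP·D/(f·L·ρ)). With ε/D = 3.7e-05/0.00808 = 0.00458, iterate starting from f = 0.02:
  f = 0.02 → V = √(2·2.14e+06·0.00808/(0.02·421·1150)) = 1.89 m/s; Re = ρVD/μ = 1.021e+04; f → 0.03678
  f = 0.03678 → V = 1.394 m/s; Re = 7528; f → 0.03878
  f = 0.03878 → V = 1.357 m/s; Re = 7332; f → 0.03897
Converged (Δf/f < 1%). With the final f = 0.03897: V = √(2·2.14e+06·0.00808/(0.03897·421·1150)) = 1.354 m/s.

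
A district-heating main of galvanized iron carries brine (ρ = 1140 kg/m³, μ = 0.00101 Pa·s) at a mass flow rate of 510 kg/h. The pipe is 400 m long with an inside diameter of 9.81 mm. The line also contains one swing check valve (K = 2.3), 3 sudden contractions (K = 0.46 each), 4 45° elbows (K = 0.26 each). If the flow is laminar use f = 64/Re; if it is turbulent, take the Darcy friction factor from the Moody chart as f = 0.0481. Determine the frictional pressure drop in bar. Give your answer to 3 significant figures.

ṁ = 510 kg/h = 510/3600 = 0.1417 kg/s.
A = πD²/4 = π(0.00981)²/4 = 7.558e-05 m²; mean velocity V = ṁ/(ρA) = 0.1417/(1140 · 7.558e-05) = 1.644 m/s.
Reynolds number Re = ρVD/μ = 1140 · 1.644 · 0.00981 / 0.00101 = 1.82e+04.
Re > 4000 → turbulent; use the Moody-chart value f = 0.0481.
Total minor-loss coefficient ΣK = 1·2.3 + 3·0.46 + 4·0.26 = 4.72.
ΔP = [f·L/D + ΣK]·(ρV²/2) = [0.0481·400/0.00981 + 4.72]·(1140·1.644²/2) = [1961 + 4.72]·1541 = 3.029e+06 Pa.
ΔP = 3.029e+06 Pa = 30.3 bar.

ΔP ≈ 30.3 bar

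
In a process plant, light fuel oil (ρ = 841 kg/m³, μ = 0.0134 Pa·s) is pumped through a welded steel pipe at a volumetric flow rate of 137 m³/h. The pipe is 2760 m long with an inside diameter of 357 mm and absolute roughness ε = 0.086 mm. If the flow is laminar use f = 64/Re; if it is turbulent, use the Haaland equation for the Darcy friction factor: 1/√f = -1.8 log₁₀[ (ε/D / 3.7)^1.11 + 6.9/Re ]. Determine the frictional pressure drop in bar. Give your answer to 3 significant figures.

ΔP ≈ 0.153 bar

Q = 137 m³/h = 137/3600 = 0.03806 m³/s.
Cross-sectional area A = πD²/4 = π(0.357)²/4 = 0.1001 m²; mean velocity V = Q/A = 0.03806/0.1001 = 0.3802 m/s.
Reynolds number Re = ρVD/μ = 841 · 0.3802 · 0.357 / 0.0134 = 8518.
Re > 4000 → turbulent. Relative roughness ε/D = 8.6e-05/0.357 = 0.000241. Haaland: 1/√f = -1.8 log₁₀[(0.000241/3.7)^1.11 + 6.9/8518] = -1.8 log₁₀[2.25e-05 + 0.00081] = 5.543, so f = 0.03254.
Darcy-Weisbach: ΔP = f(L/D)(ρV²/2) = 0.03254·(2760/0.357)·(841·0.3802²/2) = 0.03254·7731·60.78 = 1.529e+04 Pa.
ΔP = 1.529e+04 Pa = 0.153 bar.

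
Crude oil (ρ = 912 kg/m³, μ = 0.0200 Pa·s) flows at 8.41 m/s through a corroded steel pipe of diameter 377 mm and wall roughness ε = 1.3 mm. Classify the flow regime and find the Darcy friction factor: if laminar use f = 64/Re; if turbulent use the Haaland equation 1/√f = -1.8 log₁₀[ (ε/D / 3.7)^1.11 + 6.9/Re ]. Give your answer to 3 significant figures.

f ≈ 0.0280

Re = ρVD/μ = 912·8.41·0.377/0.02 = 1.446e+05.
Re > 4000 → turbulent. ε/D = 0.0013/0.377 = 0.00345; Haaland: 1/√f = -1.8 log₁₀[0.000433 + 4.77e-05] = 5.973, so f = 0.02803.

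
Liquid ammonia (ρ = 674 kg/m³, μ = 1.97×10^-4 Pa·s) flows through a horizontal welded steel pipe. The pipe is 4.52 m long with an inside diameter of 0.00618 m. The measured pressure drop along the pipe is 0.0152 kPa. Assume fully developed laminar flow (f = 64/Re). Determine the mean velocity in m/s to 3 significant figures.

V ≈ 0.0204 m/s

For laminar flow, f = 64/Re with Re = ρVD/μ, so Darcy-Weisbach reduces to ΔP = 32μLV/D². Solving for V: V = ΔP·D²/(32μL) = 15.2·(0.00618)²/(32·0.000197·4.52) = 0.02037 m/s.
Check: Re = ρVD/μ = 674·0.02037·0.00618/0.000197 = 430.8 < 2300, so the laminar assumption holds.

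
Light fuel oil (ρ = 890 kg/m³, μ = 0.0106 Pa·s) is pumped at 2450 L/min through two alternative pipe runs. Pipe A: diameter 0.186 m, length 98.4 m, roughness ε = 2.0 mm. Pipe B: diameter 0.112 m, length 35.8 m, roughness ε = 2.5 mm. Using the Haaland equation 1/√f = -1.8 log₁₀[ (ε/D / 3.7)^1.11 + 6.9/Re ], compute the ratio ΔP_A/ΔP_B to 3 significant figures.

ΔP_A/ΔP_B ≈ 0.173

Pipe A: V = Q/A = 0.04083/0.02717 = 1.503 m/s; Re = 2.347e+04; ε/D = 0.0108; Haaland → f = 0.04113; ΔP_A = f(L/D)(ρV²/2) = 2.187e+04 Pa.
Pipe B: V = Q/A = 0.04083/0.009852 = 4.145 m/s; Re = 3.898e+04; ε/D = 0.0223; Haaland → f = 0.05176; ΔP_B = f(L/D)(ρV²/2) = 1.265e+05 Pa.
ΔP_A/ΔP_B = 2.187e+04/1.265e+05 = 0.173.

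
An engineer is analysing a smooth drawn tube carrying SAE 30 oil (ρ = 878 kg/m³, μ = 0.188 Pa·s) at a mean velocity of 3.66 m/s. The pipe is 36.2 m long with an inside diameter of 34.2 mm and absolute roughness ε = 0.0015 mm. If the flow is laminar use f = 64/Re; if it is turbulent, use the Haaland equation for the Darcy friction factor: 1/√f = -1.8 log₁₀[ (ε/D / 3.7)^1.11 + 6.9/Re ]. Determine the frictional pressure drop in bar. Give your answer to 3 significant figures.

Reynolds number Re = ρVD/μ = 878 · 3.66 · 0.0342 / 0.188 = 584.6.
Re < 2300 → laminar flow, so f = 64/Re = 64/584.6 = 0.1095 (the turbulent correlation is not needed).
Darcy-Weisbach: ΔP = f(L/D)(ρV²/2) = 0.1095·(36.2/0.0342)·(878·3.66²/2) = 0.1095·1058·5881 = 6.815e+05 Pa.
ΔP = 6.815e+05 Pa = 6.81 bar.

ΔP ≈ 6.81 bar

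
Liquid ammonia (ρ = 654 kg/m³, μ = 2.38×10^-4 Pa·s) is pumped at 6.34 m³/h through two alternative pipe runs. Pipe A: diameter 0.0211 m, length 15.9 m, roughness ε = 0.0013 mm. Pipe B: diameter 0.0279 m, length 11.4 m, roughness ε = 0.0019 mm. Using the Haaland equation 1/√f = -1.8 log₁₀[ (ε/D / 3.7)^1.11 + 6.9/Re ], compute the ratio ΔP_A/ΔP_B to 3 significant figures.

Pipe A: V = Q/A = 0.001761/0.0003497 = 5.037 m/s; Re = 2.92e+05; ε/D = 6.16e-05; Haaland → f = 0.01495; ΔP_A = f(L/D)(ρV²/2) = 9.344e+04 Pa.
Pipe B: V = Q/A = 0.001761/0.0006114 = 2.881 m/s; Re = 2.208e+05; ε/D = 6.81e-05; Haaland → f = 0.0157; ΔP_B = f(L/D)(ρV²/2) = 1.74e+04 Pa.
ΔP_A/ΔP_B = 9.344e+04/1.74e+04 = 5.37.

ΔP_A/ΔP_B ≈ 5.37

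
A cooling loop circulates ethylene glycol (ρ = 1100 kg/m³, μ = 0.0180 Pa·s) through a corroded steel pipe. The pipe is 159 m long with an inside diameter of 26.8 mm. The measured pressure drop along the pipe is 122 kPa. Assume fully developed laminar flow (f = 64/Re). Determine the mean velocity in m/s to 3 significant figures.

For laminar flow, f = 64/Re with Re = ρVD/μ, so Darcy-Weisbach reduces to ΔP = 32μLV/D². Solving for V: V = ΔP·D²/(32μL) = 1.22e+05·(0.0268)²/(32·0.018·159) = 0.9568 m/s.
Check: Re = ρVD/μ = 1100·0.9568·0.0268/0.018 = 1567 < 2300, so the laminar assumption holds.

V ≈ 0.957 m/s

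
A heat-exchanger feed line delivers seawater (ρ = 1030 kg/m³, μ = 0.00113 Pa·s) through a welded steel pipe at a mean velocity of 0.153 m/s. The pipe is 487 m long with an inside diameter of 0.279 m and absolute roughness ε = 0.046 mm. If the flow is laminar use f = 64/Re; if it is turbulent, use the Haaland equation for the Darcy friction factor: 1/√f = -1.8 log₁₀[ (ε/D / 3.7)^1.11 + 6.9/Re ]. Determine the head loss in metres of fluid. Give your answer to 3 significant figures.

h_f ≈ 0.0465 m

Reynolds number Re = ρVD/μ = 1030 · 0.153 · 0.279 / 0.00113 = 3.891e+04.
Re > 4000 → turbulent. Relative roughness ε/D = 4.6e-05/0.279 = 0.000165. Haaland: 1/√f = -1.8 log₁₀[(0.000165/3.7)^1.11 + 6.9/3.891e+04] = -1.8 log₁₀[1.48e-05 + 0.000177] = 6.689, so f = 0.02235.
Darcy-Weisbach: ΔP = f(L/D)(ρV²/2) = 0.02235·(487/0.279)·(1030·0.153²/2) = 0.02235·1746·12.06 = 470.2 Pa.
Head loss h_f = ΔP/(ρg) = 470.2/(1030·9.81) = 0.0465 m.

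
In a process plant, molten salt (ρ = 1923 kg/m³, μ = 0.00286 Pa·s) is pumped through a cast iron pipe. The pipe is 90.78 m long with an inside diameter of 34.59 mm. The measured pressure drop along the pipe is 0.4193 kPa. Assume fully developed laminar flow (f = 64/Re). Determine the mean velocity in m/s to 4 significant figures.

V ≈ 0.06038 m/s

For laminar flow, f = 64/Re with Re = ρVD/μ, so Darcy-Weisbach reduces to ΔP = 32μLV/D². Solving for V: V = ΔP·D²/(32μL) = 419.3·(0.03459)²/(32·0.00286·90.78) = 0.06038 m/s.
Check: Re = ρVD/μ = 1923·0.06038·0.03459/0.00286 = 1404 < 2300, so the laminar assumption holds.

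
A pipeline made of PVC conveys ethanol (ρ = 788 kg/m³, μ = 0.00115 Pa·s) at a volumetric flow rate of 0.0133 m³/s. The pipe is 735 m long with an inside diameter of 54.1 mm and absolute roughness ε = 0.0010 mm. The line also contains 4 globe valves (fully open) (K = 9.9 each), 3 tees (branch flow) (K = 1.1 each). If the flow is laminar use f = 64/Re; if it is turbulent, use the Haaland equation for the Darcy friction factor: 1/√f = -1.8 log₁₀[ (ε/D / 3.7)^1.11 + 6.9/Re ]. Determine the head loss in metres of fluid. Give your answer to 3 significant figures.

h_f ≈ 430 m

Cross-sectional area A = πD²/4 = π(0.0541)²/4 = 0.002299 m²; mean velocity V = Q/A = 0.0133/0.002299 = 5.786 m/s.
Reynolds number Re = ρVD/μ = 788 · 5.786 · 0.0541 / 0.00115 = 2.145e+05.
Re > 4000 → turbulent. Relative roughness ε/D = 1e-06/0.0541 = 1.85e-05. Haaland: 1/√f = -1.8 log₁₀[(1.85e-05/3.7)^1.11 + 6.9/2.145e+05] = -1.8 log₁₀[1.3e-06 + 3.22e-05] = 8.056, so f = 0.01541.
Total minor-loss coefficient ΣK = 4·9.9 + 3·1.1 = 42.9.
ΔP = [f·L/D + ΣK]·(ρV²/2) = [0.01541·735/0.0541 + 42.9]·(788·5.786²/2) = [209.4 + 42.9]·1.319e+04 = 3.327e+06 Pa.
Head loss h_f = ΔP/(ρg) = 3.327e+06/(788·9.81) = 430 m.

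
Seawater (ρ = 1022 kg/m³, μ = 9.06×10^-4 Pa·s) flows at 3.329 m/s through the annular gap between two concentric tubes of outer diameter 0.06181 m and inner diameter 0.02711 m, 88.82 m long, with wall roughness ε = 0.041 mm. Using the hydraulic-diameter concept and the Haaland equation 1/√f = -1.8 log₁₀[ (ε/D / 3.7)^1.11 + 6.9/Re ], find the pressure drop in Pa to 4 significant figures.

ΔP ≈ 321000 Pa

Hydraulic diameter D_h = 4A/P = D_o - D_i = 0.06181 - 0.02711 = 0.0347 m.
Re = ρVD_h/μ = 1022·3.329·0.0347/0.000906 = 1.303e+05.
ε/D_h = 4.1e-05/0.0347 = 0.00118; Haaland gives 1/√f = -1.8 log₁₀[0.000132+5.3e-05] = 6.72, so f = 0.02214.
ΔP = f(L/D_h)(ρV²/2) = 0.02214·88.82/0.0347·5663 = 3.21e+05 Pa.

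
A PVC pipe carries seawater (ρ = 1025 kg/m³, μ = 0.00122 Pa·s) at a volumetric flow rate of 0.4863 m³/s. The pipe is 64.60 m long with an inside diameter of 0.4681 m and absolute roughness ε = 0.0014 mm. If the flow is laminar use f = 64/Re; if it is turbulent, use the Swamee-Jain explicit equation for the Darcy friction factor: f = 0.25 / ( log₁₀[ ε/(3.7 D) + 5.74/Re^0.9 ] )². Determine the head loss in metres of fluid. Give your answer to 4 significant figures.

Cross-sectional area A = πD²/4 = π(0.4681)²/4 = 0.1721 m²; mean velocity V = Q/A = 0.4863/0.1721 = 2.826 m/s.
Reynolds number Re = ρVD/μ = 1025 · 2.826 · 0.4681 / 0.00122 = 1.111e+06.
Re > 4000 → turbulent. Relative roughness ε/D = 1.4e-06/0.4681 = 2.99e-06. Swamee-Jain: f = 0.25/(log₁₀[2.99e-06/3.7 + 5.74/1.111e+06^0.9])² = 0.25/(log₁₀[8.08e-07 + 2.08e-05])² = 0.25/(-4.666)² = 0.01148.
Darcy-Weisbach: ΔP = f(L/D)(ρV²/2) = 0.01148·(64.6/0.4681)·(1025·2.826²/2) = 0.01148·138·4092 = 6486 Pa.
Head loss h_f = ΔP/(ρg) = 6486/(1025·9.81) = 0.6450 m.

h_f ≈ 0.6450 m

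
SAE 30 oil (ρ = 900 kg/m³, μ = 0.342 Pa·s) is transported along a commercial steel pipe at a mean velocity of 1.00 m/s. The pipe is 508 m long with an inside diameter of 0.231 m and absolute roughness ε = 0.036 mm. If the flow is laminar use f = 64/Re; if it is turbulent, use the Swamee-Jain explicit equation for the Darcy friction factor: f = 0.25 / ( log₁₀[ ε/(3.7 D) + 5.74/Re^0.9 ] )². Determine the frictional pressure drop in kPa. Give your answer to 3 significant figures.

ΔP ≈ 104 kPa

Reynolds number Re = ρVD/μ = 900 · 1 · 0.231 / 0.342 = 607.9.
Re < 2300 → laminar flow, so f = 64/Re = 64/607.9 = 0.1053 (the turbulent correlation is not needed).
Darcy-Weisbach: ΔP = f(L/D)(ρV²/2) = 0.1053·(508/0.231)·(900·1²/2) = 0.1053·2199·450 = 1.042e+05 Pa.
ΔP = 1.042e+05 Pa = 104 kPa.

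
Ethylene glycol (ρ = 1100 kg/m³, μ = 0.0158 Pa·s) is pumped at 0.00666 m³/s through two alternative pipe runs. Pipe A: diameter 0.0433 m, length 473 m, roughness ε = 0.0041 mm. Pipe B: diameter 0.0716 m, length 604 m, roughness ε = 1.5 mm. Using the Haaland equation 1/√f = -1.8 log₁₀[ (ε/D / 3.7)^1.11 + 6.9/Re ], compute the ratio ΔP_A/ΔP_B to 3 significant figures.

Pipe A: V = Q/A = 0.00666/0.001473 = 4.523 m/s; Re = 1.363e+04; ε/D = 9.47e-05; Haaland → f = 0.02853; ΔP_A = f(L/D)(ρV²/2) = 3.507e+06 Pa.
Pipe B: V = Q/A = 0.00666/0.004026 = 1.654 m/s; Re = 8245; ε/D = 0.0209; Haaland → f = 0.05388; ΔP_B = f(L/D)(ρV²/2) = 6.839e+05 Pa.
ΔP_A/ΔP_B = 3.507e+06/6.839e+05 = 5.13.

ΔP_A/ΔP_B ≈ 5.13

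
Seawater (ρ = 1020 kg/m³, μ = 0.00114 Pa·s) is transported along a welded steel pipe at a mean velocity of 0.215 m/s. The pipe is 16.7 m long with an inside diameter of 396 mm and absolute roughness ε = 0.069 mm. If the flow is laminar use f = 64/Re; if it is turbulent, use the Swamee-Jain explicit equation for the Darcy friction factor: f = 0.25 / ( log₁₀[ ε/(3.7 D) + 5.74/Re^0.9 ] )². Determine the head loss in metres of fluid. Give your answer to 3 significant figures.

Reynolds number Re = ρVD/μ = 1020 · 0.215 · 0.396 / 0.00114 = 7.618e+04.
Re > 4000 → turbulent. Relative roughness ε/D = 6.9e-05/0.396 = 0.000174. Swamee-Jain: f = 0.25/(log₁₀[0.000174/3.7 + 5.74/7.618e+04^0.9])² = 0.25/(log₁₀[4.71e-05 + 0.000232])² = 0.25/(-3.554)² = 0.01979.
Darcy-Weisbach: ΔP = f(L/D)(ρV²/2) = 0.01979·(16.7/0.396)·(1020·0.215²/2) = 0.01979·42.17·23.57 = 19.67 Pa.
Head loss h_f = ΔP/(ρg) = 19.67/(1020·9.81) = 0.00197 m.

h_f ≈ 0.00197 m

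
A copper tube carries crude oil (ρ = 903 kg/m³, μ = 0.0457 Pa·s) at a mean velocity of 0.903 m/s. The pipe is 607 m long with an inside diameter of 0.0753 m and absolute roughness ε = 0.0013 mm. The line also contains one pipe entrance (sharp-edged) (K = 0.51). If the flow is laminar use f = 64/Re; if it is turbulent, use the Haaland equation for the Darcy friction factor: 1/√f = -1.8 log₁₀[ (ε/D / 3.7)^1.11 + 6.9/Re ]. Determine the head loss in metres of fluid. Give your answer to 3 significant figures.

Reynolds number Re = ρVD/μ = 903 · 0.903 · 0.0753 / 0.0457 = 1344.
Re < 2300 → laminar flow, so f = 64/Re = 64/1344 = 0.04763 (the turbulent correlation is not needed).
Total minor-loss coefficient ΣK = 1·0.51 = 0.51.
ΔP = [f·L/D + ΣK]·(ρV²/2) = [0.04763·607/0.0753 + 0.51]·(903·0.903²/2) = [384 + 0.51]·368.2 = 1.416e+05 Pa.
Head loss h_f = ΔP/(ρg) = 1.416e+05/(903·9.81) = 16.0 m.

h_f ≈ 16.0 m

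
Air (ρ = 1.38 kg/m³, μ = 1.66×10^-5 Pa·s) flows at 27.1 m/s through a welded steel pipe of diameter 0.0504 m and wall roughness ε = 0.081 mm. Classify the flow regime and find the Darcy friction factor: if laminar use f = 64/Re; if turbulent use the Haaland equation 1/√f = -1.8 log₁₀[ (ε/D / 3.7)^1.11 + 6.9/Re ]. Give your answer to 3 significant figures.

f ≈ 0.0237

Re = ρVD/μ = 1.38·27.1·0.0504/1.66e-05 = 1.135e+05.
Re > 4000 → turbulent. ε/D = 8.1e-05/0.0504 = 0.00161; Haaland: 1/√f = -1.8 log₁₀[0.000185 + 6.08e-05] = 6.496, so f = 0.0237.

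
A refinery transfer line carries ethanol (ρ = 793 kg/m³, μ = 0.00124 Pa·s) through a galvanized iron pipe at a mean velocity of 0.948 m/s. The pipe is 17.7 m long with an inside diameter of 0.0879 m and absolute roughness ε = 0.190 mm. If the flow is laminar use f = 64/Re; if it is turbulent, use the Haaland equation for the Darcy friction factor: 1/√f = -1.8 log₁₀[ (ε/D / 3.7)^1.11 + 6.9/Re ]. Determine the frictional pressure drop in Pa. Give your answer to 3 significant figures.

ΔP ≈ 1900 Pa

Reynolds number Re = ρVD/μ = 793 · 0.948 · 0.0879 / 0.00124 = 5.329e+04.
Re > 4000 → turbulent. Relative roughness ε/D = 0.00019/0.0879 = 0.00216. Haaland: 1/√f = -1.8 log₁₀[(0.00216/3.7)^1.11 + 6.9/5.329e+04] = -1.8 log₁₀[0.000258 + 0.000129] = 6.142, so f = 0.02651.
Darcy-Weisbach: ΔP = f(L/D)(ρV²/2) = 0.02651·(17.7/0.0879)·(793·0.948²/2) = 0.02651·201.4·356.3 = 1902 Pa.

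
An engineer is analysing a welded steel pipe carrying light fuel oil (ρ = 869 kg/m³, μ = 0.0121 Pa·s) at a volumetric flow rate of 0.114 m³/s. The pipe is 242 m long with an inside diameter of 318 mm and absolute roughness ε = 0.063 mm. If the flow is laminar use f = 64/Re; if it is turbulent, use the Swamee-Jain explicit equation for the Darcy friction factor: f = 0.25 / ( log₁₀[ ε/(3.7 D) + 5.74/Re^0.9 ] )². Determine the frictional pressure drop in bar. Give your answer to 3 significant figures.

Cross-sectional area A = πD²/4 = π(0.318)²/4 = 0.07942 m²; mean velocity V = Q/A = 0.114/0.07942 = 1.435 m/s.
Reynolds number Re = ρVD/μ = 869 · 1.435 · 0.318 / 0.0121 = 3.278e+04.
Re > 4000 → turbulent. Relative roughness ε/D = 6.3e-05/0.318 = 0.000198. Swamee-Jain: f = 0.25/(log₁₀[0.000198/3.7 + 5.74/3.278e+04^0.9])² = 0.25/(log₁₀[5.35e-05 + 0.000495])² = 0.25/(-3.261)² = 0.02352.
Darcy-Weisbach: ΔP = f(L/D)(ρV²/2) = 0.02352·(242/0.318)·(869·1.435²/2) = 0.02352·761·895.2 = 1.602e+04 Pa.
ΔP = 1.602e+04 Pa = 0.160 bar.

ΔP ≈ 0.160 bar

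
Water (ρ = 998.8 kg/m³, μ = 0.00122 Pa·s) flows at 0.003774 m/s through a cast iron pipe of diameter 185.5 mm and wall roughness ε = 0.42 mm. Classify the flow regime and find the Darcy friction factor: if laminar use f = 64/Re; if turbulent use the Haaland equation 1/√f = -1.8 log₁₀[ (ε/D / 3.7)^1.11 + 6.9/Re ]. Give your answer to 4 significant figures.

Re = ρVD/μ = 998.8·0.003774·0.1855/0.00122 = 573.1.
Re < 2300 → laminar, so f = 64/Re = 0.1117 (roughness is irrelevant in laminar flow).

f ≈ 0.1117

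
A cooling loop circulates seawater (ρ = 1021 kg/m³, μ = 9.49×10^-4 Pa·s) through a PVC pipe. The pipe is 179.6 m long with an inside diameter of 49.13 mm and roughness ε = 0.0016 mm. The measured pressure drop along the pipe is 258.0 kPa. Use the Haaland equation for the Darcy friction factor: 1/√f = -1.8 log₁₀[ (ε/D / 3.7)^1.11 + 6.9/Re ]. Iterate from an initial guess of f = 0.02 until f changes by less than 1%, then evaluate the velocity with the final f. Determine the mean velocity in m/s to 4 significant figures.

V ≈ 2.893 m/s

Rearranging Darcy-Weisbach: V = √(2·ΔP·D/(f·L·ρ)). With ε/D = 1.6e-06/0.04913 = 3.26e-05, iterate starting from f = 0.02:
  f = 0.02 → V = √(2·2.58e+05·0.04913/(0.02·179.6·1021)) = 2.629 m/s; Re = ρVD/μ = 1.39e+05; f → 0.01682
  f = 0.01682 → V = 2.867 m/s; Re = 1.515e+05; f → 0.01655
  f = 0.01655 → V = 2.891 m/s; Re = 1.528e+05; f → 0.01652
Converged (Δf/f < 1%). With the final f = 0.01652: V = √(2·2.58e+05·0.04913/(0.01652·179.6·1021)) = 2.893 m/s.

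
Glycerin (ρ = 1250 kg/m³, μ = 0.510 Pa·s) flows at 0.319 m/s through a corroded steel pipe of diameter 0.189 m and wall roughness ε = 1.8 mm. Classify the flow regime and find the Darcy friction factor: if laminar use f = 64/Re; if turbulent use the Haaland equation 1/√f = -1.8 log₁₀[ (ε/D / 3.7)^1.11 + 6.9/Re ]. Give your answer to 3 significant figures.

f ≈ 0.433

Re = ρVD/μ = 1250·0.319·0.189/0.51 = 147.8.
Re < 2300 → laminar, so f = 64/Re = 0.4331 (roughness is irrelevant in laminar flow).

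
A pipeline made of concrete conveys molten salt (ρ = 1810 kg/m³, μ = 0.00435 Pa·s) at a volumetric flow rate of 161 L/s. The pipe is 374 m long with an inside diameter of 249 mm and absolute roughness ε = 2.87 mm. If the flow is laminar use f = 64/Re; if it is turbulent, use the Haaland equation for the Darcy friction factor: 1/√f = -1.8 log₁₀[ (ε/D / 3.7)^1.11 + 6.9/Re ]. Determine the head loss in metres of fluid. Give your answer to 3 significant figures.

Q = 161 L/s = 161/1000 = 0.161 m³/s.
Cross-sectional area A = πD²/4 = π(0.249)²/4 = 0.0487 m²; mean velocity V = Q/A = 0.161/0.0487 = 3.306 m/s.
Reynolds number Re = ρVD/μ = 1810 · 3.306 · 0.249 / 0.00435 = 3.426e+05.
Re > 4000 → turbulent. Relative roughness ε/D = 0.00287/0.249 = 0.0115. Haaland: 1/√f = -1.8 log₁₀[(0.0115/3.7)^1.11 + 6.9/3.426e+05] = -1.8 log₁₀[0.00165 + 2.01e-05] = 4.999, so f = 0.04002.
Darcy-Weisbach: ΔP = f(L/D)(ρV²/2) = 0.04002·(374/0.249)·(1810·3.306²/2) = 0.04002·1502·9893 = 5.947e+05 Pa.
Head loss h_f = ΔP/(ρg) = 5.947e+05/(1810·9.81) = 33.5 m.

h_f ≈ 33.5 m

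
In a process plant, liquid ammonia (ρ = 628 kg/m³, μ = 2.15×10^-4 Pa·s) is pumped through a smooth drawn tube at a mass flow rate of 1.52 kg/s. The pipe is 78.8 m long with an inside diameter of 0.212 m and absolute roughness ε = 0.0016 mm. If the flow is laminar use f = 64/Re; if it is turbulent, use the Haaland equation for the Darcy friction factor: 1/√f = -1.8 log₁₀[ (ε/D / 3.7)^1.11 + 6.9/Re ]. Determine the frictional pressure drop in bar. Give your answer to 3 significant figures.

A = πD²/4 = π(0.212)²/4 = 0.0353 m²; mean velocity V = ṁ/(ρA) = 1.52/(628 · 0.0353) = 0.06857 m/s.
Reynolds number Re = ρVD/μ = 628 · 0.06857 · 0.212 / 0.000215 = 4.246e+04.
Re > 4000 → turbulent. Relative roughness ε/D = 1.6e-06/0.212 = 7.55e-06. Haaland: 1/√f = -1.8 log₁₀[(7.55e-06/3.7)^1.11 + 6.9/4.246e+04] = -1.8 log₁₀[4.83e-07 + 0.000163] = 6.818, so f = 0.02151.
Darcy-Weisbach: ΔP = f(L/D)(ρV²/2) = 0.02151·(78.8/0.212)·(628·0.06857²/2) = 0.02151·371.7·1.476 = 11.8 Pa.
ΔP = 11.8 Pa = 1.18×10^-4 bar.

ΔP ≈ 1.18×10^-4 bar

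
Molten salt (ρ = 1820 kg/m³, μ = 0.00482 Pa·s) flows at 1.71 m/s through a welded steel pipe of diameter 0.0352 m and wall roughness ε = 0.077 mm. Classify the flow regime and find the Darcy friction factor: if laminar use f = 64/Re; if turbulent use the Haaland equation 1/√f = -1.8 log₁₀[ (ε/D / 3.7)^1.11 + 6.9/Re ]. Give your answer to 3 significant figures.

f ≈ 0.0293

Re = ρVD/μ = 1820·1.71·0.0352/0.00482 = 2.273e+04.
Re > 4000 → turbulent. ε/D = 7.7e-05/0.0352 = 0.00219; Haaland: 1/√f = -1.8 log₁₀[0.000261 + 0.000304] = 5.847, so f = 0.02925.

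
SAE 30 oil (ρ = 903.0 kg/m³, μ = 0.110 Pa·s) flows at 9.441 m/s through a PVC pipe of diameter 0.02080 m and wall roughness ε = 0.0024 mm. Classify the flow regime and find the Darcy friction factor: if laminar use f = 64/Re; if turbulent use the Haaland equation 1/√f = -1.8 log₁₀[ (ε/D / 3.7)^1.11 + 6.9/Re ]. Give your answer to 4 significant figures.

Re = ρVD/μ = 903·9.441·0.0208/0.11 = 1612.
Re < 2300 → laminar, so f = 64/Re = 0.0397 (roughness is irrelevant in laminar flow).

f ≈ 0.03970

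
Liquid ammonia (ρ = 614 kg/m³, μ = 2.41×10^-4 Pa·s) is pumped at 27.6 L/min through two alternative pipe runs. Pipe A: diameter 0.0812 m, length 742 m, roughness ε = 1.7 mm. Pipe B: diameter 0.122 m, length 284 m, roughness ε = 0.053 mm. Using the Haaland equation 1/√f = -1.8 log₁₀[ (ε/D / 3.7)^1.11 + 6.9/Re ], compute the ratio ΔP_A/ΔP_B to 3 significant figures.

Pipe A: V = Q/A = 0.00046/0.005178 = 0.08883 m/s; Re = 1.838e+04; ε/D = 0.0209; Haaland → f = 0.05157; ΔP_A = f(L/D)(ρV²/2) = 1142 Pa.
Pipe B: V = Q/A = 0.00046/0.01169 = 0.03935 m/s; Re = 1.223e+04; ε/D = 0.000434; Haaland → f = 0.02983; ΔP_B = f(L/D)(ρV²/2) = 33.01 Pa.
ΔP_A/ΔP_B = 1142/33.01 = 34.6.

ΔP_A/ΔP_B ≈ 34.6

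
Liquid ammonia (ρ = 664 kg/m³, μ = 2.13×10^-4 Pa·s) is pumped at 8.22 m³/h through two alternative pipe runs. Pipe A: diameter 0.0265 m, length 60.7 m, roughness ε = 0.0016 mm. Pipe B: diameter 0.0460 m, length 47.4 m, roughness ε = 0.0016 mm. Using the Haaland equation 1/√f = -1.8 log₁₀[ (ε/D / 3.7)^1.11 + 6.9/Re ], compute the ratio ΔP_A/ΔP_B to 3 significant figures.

Pipe A: V = Q/A = 0.002283/0.0005515 = 4.14 m/s; Re = 3.42e+05; ε/D = 6.04e-05; Haaland → f = 0.01458; ΔP_A = f(L/D)(ρV²/2) = 1.9e+05 Pa.
Pipe B: V = Q/A = 0.002283/0.001662 = 1.374 m/s; Re = 1.97e+05; ε/D = 3.48e-05; Haaland → f = 0.01577; ΔP_B = f(L/D)(ρV²/2) = 1.018e+04 Pa.
ΔP_A/ΔP_B = 1.9e+05/1.018e+04 = 18.7.

ΔP_A/ΔP_B ≈ 18.7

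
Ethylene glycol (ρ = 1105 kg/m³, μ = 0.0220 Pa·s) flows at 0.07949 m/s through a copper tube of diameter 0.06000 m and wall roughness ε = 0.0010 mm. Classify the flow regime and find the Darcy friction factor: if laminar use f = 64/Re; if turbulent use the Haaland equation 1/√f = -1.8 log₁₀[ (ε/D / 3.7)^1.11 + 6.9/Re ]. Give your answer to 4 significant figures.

Re = ρVD/μ = 1105·0.07949·0.06/0.022 = 239.6.
Re < 2300 → laminar, so f = 64/Re = 0.2672 (roughness is irrelevant in laminar flow).

f ≈ 0.2672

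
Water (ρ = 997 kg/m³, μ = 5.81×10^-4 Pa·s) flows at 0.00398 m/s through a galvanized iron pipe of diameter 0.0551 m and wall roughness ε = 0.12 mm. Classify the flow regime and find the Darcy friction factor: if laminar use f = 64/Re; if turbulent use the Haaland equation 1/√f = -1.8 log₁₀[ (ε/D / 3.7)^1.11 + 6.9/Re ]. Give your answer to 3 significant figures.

Re = ρVD/μ = 997·0.00398·0.0551/0.000581 = 376.3.
Re < 2300 → laminar, so f = 64/Re = 0.1701 (roughness is irrelevant in laminar flow).

f ≈ 0.170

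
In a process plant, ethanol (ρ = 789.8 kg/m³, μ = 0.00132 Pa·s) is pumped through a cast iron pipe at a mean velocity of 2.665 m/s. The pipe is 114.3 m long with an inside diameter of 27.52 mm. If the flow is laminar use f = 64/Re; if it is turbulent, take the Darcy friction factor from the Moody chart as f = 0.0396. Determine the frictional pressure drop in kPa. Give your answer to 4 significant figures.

Reynolds number Re = ρVD/μ = 789.8 · 2.665 · 0.02752 / 0.00132 = 4.388e+04.
Re > 4000 → turbulent; use the Moody-chart value f = 0.0396.
Darcy-Weisbach: ΔP = f(L/D)(ρV²/2) = 0.0396·(114.3/0.02752)·(789.8·2.665²/2) = 0.0396·4153·2805 = 4.613e+05 Pa.
ΔP = 4.613e+05 Pa = 461.3 kPa.

ΔP ≈ 461.3 kPa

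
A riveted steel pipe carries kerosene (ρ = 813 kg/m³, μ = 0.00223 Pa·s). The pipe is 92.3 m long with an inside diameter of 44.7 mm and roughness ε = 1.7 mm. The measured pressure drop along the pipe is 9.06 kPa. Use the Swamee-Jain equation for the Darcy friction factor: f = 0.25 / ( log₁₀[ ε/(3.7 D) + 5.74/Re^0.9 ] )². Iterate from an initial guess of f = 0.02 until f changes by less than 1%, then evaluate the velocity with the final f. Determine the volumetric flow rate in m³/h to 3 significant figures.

Q ≈ 2.24 m³/h

Rearranging Darcy-Weisbach: V = √(2·ΔP·D/(f·L·ρ)). With ε/D = 0.0017/0.0447 = 0.038, iterate starting from f = 0.02:
  f = 0.02 → V = √(2·9060·0.0447/(0.02·92.3·813)) = 0.7346 m/s; Re = ρVD/μ = 1.197e+04; f → 0.06649
  f = 0.06649 → V = 0.4029 m/s; Re = 6566; f → 0.06873
  f = 0.06873 → V = 0.3963 m/s; Re = 6458; f → 0.06882
Converged (Δf/f < 1%). With the final f = 0.06882: V = √(2·9060·0.0447/(0.06882·92.3·813)) = 0.396 m/s.
Q = V·A = 0.396·(π/4·0.0447²) = 0.0006215 m³/s = 2.24 m³/h.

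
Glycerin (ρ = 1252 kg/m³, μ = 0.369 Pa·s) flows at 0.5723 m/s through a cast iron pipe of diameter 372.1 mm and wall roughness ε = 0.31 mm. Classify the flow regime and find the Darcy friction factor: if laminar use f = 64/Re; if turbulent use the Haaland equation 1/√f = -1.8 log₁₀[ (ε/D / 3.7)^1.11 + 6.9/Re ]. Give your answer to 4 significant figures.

Re = ρVD/μ = 1252·0.5723·0.3721/0.369 = 722.5.
Re < 2300 → laminar, so f = 64/Re = 0.08858 (roughness is irrelevant in laminar flow).

f ≈ 0.08858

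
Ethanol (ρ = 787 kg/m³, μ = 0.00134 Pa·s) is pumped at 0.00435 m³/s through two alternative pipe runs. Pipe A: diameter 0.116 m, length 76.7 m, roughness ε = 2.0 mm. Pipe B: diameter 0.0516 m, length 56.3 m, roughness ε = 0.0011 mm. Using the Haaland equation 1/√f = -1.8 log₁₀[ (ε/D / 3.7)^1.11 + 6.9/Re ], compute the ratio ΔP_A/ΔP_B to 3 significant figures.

Pipe A: V = Q/A = 0.00435/0.01057 = 0.4116 m/s; Re = 2.804e+04; ε/D = 0.0172; Haaland → f = 0.04752; ΔP_A = f(L/D)(ρV²/2) = 2095 Pa.
Pipe B: V = Q/A = 0.00435/0.002091 = 2.08 m/s; Re = 6.304e+04; ε/D = 2.13e-05; Haaland → f = 0.01973; ΔP_B = f(L/D)(ρV²/2) = 3.666e+04 Pa.
ΔP_A/ΔP_B = 2095/3.666e+04 = 0.0571.

ΔP_A/ΔP_B ≈ 0.0571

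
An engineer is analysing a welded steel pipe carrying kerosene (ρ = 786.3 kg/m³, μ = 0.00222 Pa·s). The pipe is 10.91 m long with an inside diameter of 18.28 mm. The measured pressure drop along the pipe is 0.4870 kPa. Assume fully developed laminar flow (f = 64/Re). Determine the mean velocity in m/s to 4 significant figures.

For laminar flow, f = 64/Re with Re = ρVD/μ, so Darcy-Weisbach reduces to ΔP = 32μLV/D². Solving for V: V = ΔP·D²/(32μL) = 487·(0.01828)²/(32·0.00222·10.91) = 0.21 m/s.
Check: Re = ρVD/μ = 786.3·0.21·0.01828/0.00222 = 1359 < 2300, so the laminar assumption holds.

V ≈ 0.2100 m/s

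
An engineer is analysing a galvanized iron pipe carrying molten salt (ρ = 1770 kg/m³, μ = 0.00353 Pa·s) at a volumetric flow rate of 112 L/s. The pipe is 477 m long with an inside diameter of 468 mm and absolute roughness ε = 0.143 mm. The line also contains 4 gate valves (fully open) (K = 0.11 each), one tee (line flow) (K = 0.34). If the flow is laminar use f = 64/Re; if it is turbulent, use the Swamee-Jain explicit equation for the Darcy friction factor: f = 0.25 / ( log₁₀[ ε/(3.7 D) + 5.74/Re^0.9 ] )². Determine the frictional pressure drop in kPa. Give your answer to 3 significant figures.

ΔP ≈ 7.33 kPa

Q = 112 L/s = 112/1000 = 0.112 m³/s.
Cross-sectional area A = πD²/4 = π(0.468)²/4 = 0.172 m²; mean velocity V = Q/A = 0.112/0.172 = 0.6511 m/s.
Reynolds number Re = ρVD/μ = 1770 · 0.6511 · 0.468 / 0.00353 = 1.528e+05.
Re > 4000 → turbulent. Relative roughness ε/D = 0.000143/0.468 = 0.000306. Swamee-Jain: f = 0.25/(log₁₀[0.000306/3.7 + 5.74/1.528e+05^0.9])² = 0.25/(log₁₀[8.26e-05 + 0.000124])² = 0.25/(-3.685)² = 0.01841.
Total minor-loss coefficient ΣK = 4·0.11 + 1·0.34 = 0.78.
ΔP = [f·L/D + ΣK]·(ρV²/2) = [0.01841·477/0.468 + 0.78]·(1770·0.6511²/2) = [18.76 + 0.78]·375.2 = 7332 Pa.
ΔP = 7332 Pa = 7.33 kPa.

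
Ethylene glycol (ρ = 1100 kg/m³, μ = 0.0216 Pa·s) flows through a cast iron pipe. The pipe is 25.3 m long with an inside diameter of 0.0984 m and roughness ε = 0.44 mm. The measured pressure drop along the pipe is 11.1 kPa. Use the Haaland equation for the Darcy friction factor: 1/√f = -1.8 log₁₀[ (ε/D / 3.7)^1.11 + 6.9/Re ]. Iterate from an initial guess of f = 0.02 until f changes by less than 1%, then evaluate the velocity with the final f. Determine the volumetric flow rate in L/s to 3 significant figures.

Rearranging Darcy-Weisbach: V = √(2·ΔP·D/(f·L·ρ)). With ε/D = 0.00044/0.0984 = 0.00447, iterate starting from f = 0.02:
  f = 0.02 → V = √(2·1.11e+04·0.0984/(0.02·25.3·1100)) = 1.981 m/s; Re = ρVD/μ = 9927; f → 0.03682
  f = 0.03682 → V = 1.46 m/s; Re = 7317; f → 0.03886
  f = 0.03886 → V = 1.421 m/s; Re = 7122; f → 0.03907
Converged (Δf/f < 1%). With the final f = 0.03907: V = √(2·1.11e+04·0.0984/(0.03907·25.3·1100)) = 1.417 m/s.
Q = V·A = 1.417·(π/4·0.0984²) = 0.01078 m³/s = 10.8 L/s.

Q ≈ 10.8 L/s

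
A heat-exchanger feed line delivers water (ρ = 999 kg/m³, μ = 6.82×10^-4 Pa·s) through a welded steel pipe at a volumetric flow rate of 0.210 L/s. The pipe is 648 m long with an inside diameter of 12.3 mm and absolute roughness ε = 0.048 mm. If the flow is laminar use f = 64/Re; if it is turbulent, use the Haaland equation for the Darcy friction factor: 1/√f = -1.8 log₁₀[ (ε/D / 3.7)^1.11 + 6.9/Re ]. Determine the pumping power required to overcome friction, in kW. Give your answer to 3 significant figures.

Q = 0.210 L/s = 0.210/1000 = 0.00021 m³/s.
Cross-sectional area A = πD²/4 = π(0.0123)²/4 = 0.0001188 m²; mean velocity V = Q/A = 0.00021/0.0001188 = 1.767 m/s.
Reynolds number Re = ρVD/μ = 999 · 1.767 · 0.0123 / 0.000682 = 3.184e+04.
Re > 4000 → turbulent. Relative roughness ε/D = 4.8e-05/0.0123 = 0.0039. Haaland: 1/√f = -1.8 log₁₀[(0.0039/3.7)^1.11 + 6.9/3.184e+04] = -1.8 log₁₀[0.000496 + 0.000217] = 5.665, so f = 0.03117.
Darcy-Weisbach: ΔP = f(L/D)(ρV²/2) = 0.03117·(648/0.0123)·(999·1.767²/2) = 0.03117·5.268e+04·1560 = 2.562e+06 Pa.
Pumping power P = QΔP = 0.00021·2.562e+06 = 537.9 W = 0.538 kW.

P ≈ 0.538 kW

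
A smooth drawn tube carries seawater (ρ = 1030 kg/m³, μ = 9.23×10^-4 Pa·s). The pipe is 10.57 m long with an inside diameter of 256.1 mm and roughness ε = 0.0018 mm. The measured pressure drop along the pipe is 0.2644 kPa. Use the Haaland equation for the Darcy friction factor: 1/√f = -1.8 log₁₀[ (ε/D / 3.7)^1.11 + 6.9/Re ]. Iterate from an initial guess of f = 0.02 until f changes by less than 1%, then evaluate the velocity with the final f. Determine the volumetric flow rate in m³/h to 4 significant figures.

Q ≈ 170.2 m³/h

Rearranging Darcy-Weisbach: V = √(2·ΔP·D/(f·L·ρ)). With ε/D = 1.8e-06/0.2561 = 7.03e-06, iterate starting from f = 0.02:
  f = 0.02 → V = √(2·264.4·0.2561/(0.02·10.57·1030)) = 0.7886 m/s; Re = ρVD/μ = 2.254e+05; f → 0.01519
  f = 0.01519 → V = 0.905 m/s; Re = 2.586e+05; f → 0.0148
  f = 0.0148 → V = 0.9168 m/s; Re = 2.62e+05; f → 0.01476
Converged (Δf/f < 1%). With the final f = 0.01476: V = √(2·264.4·0.2561/(0.01476·10.57·1030)) = 0.9179 m/s.
Q = V·A = 0.9179·(π/4·0.2561²) = 0.04728 m³/s = 170.2 m³/h.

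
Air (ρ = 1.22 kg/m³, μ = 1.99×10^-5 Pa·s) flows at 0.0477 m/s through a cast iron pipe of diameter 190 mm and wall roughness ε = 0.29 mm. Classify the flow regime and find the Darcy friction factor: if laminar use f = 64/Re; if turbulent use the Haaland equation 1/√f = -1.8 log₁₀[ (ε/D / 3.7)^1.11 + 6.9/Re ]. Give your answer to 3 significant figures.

f ≈ 0.115

Re = ρVD/μ = 1.22·0.0477·0.19/1.99e-05 = 555.6.
Re < 2300 → laminar, so f = 64/Re = 0.1152 (roughness is irrelevant in laminar flow).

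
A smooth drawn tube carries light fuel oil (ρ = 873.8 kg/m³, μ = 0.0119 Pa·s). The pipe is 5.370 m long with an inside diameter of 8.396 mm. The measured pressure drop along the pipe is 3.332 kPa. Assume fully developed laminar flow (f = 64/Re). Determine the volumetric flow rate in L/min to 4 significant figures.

Q ≈ 0.3816 L/min

For laminar flow, f = 64/Re with Re = ρVD/μ, so Darcy-Weisbach reduces to ΔP = 32μLV/D². Solving for V: V = ΔP·D²/(32μL) = 3332·(0.008396)²/(32·0.0119·5.37) = 0.1149 m/s.
Check: Re = ρVD/μ = 873.8·0.1149·0.008396/0.0119 = 70.81 < 2300, so the laminar assumption holds.
Q = V·A = 0.1149·(π/4·0.008396²) = 6.359e-06 m³/s = 0.3816 L/min.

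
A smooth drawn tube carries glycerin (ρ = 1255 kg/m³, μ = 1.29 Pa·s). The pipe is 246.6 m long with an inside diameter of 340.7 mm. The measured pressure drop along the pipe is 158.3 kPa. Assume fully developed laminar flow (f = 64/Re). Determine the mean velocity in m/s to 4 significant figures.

V ≈ 1.805 m/s

For laminar flow, f = 64/Re with Re = ρVD/μ, so Darcy-Weisbach reduces to ΔP = 32μLV/D². Solving for V: V = ΔP·D²/(32μL) = 1.583e+05·(0.3407)²/(32·1.29·246.6) = 1.805 m/s.
Check: Re = ρVD/μ = 1255·1.805·0.3407/1.29 = 598.3 < 2300, so the laminar assumption holds.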